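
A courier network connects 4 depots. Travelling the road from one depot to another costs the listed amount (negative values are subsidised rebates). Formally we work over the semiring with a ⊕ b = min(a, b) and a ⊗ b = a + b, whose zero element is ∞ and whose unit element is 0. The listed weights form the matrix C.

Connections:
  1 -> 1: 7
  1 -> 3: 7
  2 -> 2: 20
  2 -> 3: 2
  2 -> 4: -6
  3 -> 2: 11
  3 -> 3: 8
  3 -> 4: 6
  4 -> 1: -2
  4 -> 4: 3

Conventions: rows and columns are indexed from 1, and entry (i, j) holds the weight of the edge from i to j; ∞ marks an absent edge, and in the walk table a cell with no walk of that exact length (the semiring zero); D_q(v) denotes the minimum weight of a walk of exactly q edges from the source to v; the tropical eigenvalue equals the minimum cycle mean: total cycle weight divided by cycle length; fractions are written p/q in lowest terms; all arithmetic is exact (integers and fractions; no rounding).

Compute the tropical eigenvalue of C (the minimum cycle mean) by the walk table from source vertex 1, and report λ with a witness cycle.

q=0: [0, ∞, ∞, ∞]
q=1: [7, ∞, 7, ∞]
q=2: [14, 18, 14, 13]
q=3: [11, 25, 20, 12]
q=4: [10, 31, 18, 15]
Optimal cycle mean attained by: cycle 1->3->2->4->1, total 7 + 11 + (-6) + (-2), length 4.
Answer: λ = 5/2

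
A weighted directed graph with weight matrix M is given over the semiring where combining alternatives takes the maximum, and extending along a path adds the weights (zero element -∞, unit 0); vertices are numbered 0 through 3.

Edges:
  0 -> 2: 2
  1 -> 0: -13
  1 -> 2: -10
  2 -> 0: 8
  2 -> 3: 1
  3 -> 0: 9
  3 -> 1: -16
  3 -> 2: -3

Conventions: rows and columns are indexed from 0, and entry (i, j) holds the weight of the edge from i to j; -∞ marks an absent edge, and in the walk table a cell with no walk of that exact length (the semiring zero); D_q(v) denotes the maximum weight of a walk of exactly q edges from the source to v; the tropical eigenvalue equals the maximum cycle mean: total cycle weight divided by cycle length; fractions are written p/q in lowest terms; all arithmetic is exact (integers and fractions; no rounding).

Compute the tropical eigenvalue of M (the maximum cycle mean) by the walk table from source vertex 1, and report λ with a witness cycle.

q=0: [-∞, 0, -∞, -∞]
q=1: [-13, -∞, -10, -∞]
q=2: [-2, -∞, -11, -9]
q=3: [0, -25, 0, -10]
q=4: [8, -26, 2, 1]
Optimal cycle mean attained by: cycle 0->2->0, total 2 + 8, length 2.
Answer: λ = 5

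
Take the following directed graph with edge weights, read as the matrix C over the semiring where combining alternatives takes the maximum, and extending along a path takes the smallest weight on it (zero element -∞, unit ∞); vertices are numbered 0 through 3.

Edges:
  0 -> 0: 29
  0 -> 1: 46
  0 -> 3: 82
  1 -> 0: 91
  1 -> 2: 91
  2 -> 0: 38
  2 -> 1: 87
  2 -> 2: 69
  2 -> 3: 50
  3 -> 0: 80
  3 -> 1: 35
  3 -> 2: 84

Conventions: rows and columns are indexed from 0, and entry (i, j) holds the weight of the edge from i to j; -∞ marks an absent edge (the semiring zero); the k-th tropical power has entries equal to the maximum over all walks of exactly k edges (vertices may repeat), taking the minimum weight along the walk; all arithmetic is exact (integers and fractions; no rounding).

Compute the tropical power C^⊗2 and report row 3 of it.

C^⊗2:
  [80, 35, 82, 29]
  [38, 87, 69, 82]
  [87, 69, 87, 50]
  [38, 84, 69, 80]
Answer: row 3 of C^⊗2 = [38, 84, 69, 80]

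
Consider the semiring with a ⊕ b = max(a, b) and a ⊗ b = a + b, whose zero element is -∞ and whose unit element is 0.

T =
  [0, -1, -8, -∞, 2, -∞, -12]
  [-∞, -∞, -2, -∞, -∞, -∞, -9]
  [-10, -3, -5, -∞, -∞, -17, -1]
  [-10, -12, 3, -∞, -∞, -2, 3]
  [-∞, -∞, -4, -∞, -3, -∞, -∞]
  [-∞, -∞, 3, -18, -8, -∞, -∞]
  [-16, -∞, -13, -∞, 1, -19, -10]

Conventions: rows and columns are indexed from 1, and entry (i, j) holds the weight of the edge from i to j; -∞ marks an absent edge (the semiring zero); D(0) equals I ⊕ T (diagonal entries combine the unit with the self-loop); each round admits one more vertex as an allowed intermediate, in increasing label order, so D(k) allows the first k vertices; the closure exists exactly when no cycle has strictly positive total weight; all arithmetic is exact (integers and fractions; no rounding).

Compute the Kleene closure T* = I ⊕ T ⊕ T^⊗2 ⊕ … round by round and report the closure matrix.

D(0):
  [0, -1, -8, -∞, 2, -∞, -12]
  [-∞, 0, -2, -∞, -∞, -∞, -9]
  [-10, -3, 0, -∞, -∞, -17, -1]
  [-10, -12, 3, 0, -∞, -2, 3]
  [-∞, -∞, -4, -∞, 0, -∞, -∞]
  [-∞, -∞, 3, -18, -8, 0, -∞]
  [-16, -∞, -13, -∞, 1, -19, 0]
D(1):
  [0, -1, -8, -∞, 2, -∞, -12]
  [-∞, 0, -2, -∞, -∞, -∞, -9]
  [-10, -3, 0, -∞, -8, -17, -1]
  [-10, -11, 3, 0, -8, -2, 3]
  [-∞, -∞, -4, -∞, 0, -∞, -∞]
  [-∞, -∞, 3, -18, -8, 0, -∞]
  [-16, -17, -13, -∞, 1, -19, 0]
D(2):
  [0, -1, -3, -∞, 2, -∞, -10]
  [-∞, 0, -2, -∞, -∞, -∞, -9]
  [-10, -3, 0, -∞, -8, -17, -1]
  [-10, -11, 3, 0, -8, -2, 3]
  [-∞, -∞, -4, -∞, 0, -∞, -∞]
  [-∞, -∞, 3, -18, -8, 0, -∞]
  [-16, -17, -13, -∞, 1, -19, 0]
D(3):
  [0, -1, -3, -∞, 2, -20, -4]
  [-12, 0, -2, -∞, -10, -19, -3]
  [-10, -3, 0, -∞, -8, -17, -1]
  [-7, 0, 3, 0, -5, -2, 3]
  [-14, -7, -4, -∞, 0, -21, -5]
  [-7, 0, 3, -18, -5, 0, 2]
  [-16, -16, -13, -∞, 1, -19, 0]
D(4):
  [0, -1, -3, -∞, 2, -20, -4]
  [-12, 0, -2, -∞, -10, -19, -3]
  [-10, -3, 0, -∞, -8, -17, -1]
  [-7, 0, 3, 0, -5, -2, 3]
  [-14, -7, -4, -∞, 0, -21, -5]
  [-7, 0, 3, -18, -5, 0, 2]
  [-16, -16, -13, -∞, 1, -19, 0]
D(5):
  [0, -1, -2, -∞, 2, -19, -3]
  [-12, 0, -2, -∞, -10, -19, -3]
  [-10, -3, 0, -∞, -8, -17, -1]
  [-7, 0, 3, 0, -5, -2, 3]
  [-14, -7, -4, -∞, 0, -21, -5]
  [-7, 0, 3, -18, -5, 0, 2]
  [-13, -6, -3, -∞, 1, -19, 0]
D(6):
  [0, -1, -2, -37, 2, -19, -3]
  [-12, 0, -2, -37, -10, -19, -3]
  [-10, -3, 0, -35, -8, -17, -1]
  [-7, 0, 3, 0, -5, -2, 3]
  [-14, -7, -4, -39, 0, -21, -5]
  [-7, 0, 3, -18, -5, 0, 2]
  [-13, -6, -3, -37, 1, -19, 0]
D(7):
  [0, -1, -2, -37, 2, -19, -3]
  [-12, 0, -2, -37, -2, -19, -3]
  [-10, -3, 0, -35, 0, -17, -1]
  [-7, 0, 3, 0, 4, -2, 3]
  [-14, -7, -4, -39, 0, -21, -5]
  [-7, 0, 3, -18, 3, 0, 2]
  [-13, -6, -3, -37, 1, -19, 0]
Answer: T* = [[0, -1, -2, -37, 2, -19, -3], [-12, 0, -2, -37, -2, -19, -3], [-10, -3, 0, -35, 0, -17, -1], [-7, 0, 3, 0, 4, -2, 3], [-14, -7, -4, -39, 0, -21, -5], [-7, 0, 3, -18, 3, 0, 2], [-13, -6, -3, -37, 1, -19, 0]]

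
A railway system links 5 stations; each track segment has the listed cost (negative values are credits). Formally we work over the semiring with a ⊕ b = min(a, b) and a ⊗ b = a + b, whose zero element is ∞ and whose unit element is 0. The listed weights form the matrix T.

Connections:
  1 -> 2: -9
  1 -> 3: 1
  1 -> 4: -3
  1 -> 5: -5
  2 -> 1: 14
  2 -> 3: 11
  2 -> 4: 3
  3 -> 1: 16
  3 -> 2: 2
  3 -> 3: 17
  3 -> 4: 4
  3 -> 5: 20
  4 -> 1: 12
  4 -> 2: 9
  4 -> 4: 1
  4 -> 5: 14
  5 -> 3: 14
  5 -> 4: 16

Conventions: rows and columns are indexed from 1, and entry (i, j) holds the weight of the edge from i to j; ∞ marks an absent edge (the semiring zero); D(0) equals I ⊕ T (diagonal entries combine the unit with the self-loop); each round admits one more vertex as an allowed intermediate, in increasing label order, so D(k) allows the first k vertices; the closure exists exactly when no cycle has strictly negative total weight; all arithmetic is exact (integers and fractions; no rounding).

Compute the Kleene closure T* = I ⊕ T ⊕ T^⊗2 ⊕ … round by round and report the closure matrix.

D(0):
  [0, -9, 1, -3, -5]
  [14, 0, 11, 3, ∞]
  [16, 2, 0, 4, 20]
  [12, 9, ∞, 0, 14]
  [∞, ∞, 14, 16, 0]
D(1):
  [0, -9, 1, -3, -5]
  [14, 0, 11, 3, 9]
  [16, 2, 0, 4, 11]
  [12, 3, 13, 0, 7]
  [∞, ∞, 14, 16, 0]
D(2):
  [0, -9, 1, -6, -5]
  [14, 0, 11, 3, 9]
  [16, 2, 0, 4, 11]
  [12, 3, 13, 0, 7]
  [∞, ∞, 14, 16, 0]
D(3):
  [0, -9, 1, -6, -5]
  [14, 0, 11, 3, 9]
  [16, 2, 0, 4, 11]
  [12, 3, 13, 0, 7]
  [30, 16, 14, 16, 0]
D(4):
  [0, -9, 1, -6, -5]
  [14, 0, 11, 3, 9]
  [16, 2, 0, 4, 11]
  [12, 3, 13, 0, 7]
  [28, 16, 14, 16, 0]
D(5):
  [0, -9, 1, -6, -5]
  [14, 0, 11, 3, 9]
  [16, 2, 0, 4, 11]
  [12, 3, 13, 0, 7]
  [28, 16, 14, 16, 0]
Answer: T* = [[0, -9, 1, -6, -5], [14, 0, 11, 3, 9], [16, 2, 0, 4, 11], [12, 3, 13, 0, 7], [28, 16, 14, 16, 0]]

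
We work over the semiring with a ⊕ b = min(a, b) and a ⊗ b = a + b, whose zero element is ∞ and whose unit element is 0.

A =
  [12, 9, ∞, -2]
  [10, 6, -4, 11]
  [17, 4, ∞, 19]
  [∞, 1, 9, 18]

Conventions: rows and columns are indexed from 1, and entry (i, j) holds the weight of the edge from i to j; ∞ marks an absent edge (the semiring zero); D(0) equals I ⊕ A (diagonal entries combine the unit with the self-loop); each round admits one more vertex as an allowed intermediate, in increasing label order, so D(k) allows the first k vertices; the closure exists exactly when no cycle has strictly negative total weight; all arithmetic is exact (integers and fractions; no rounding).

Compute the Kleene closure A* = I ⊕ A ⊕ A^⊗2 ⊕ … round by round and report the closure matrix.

D(0):
  [0, 9, ∞, -2]
  [10, 0, -4, 11]
  [17, 4, 0, 19]
  [∞, 1, 9, 0]
D(1):
  [0, 9, ∞, -2]
  [10, 0, -4, 8]
  [17, 4, 0, 15]
  [∞, 1, 9, 0]
D(2):
  [0, 9, 5, -2]
  [10, 0, -4, 8]
  [14, 4, 0, 12]
  [11, 1, -3, 0]
D(3):
  [0, 9, 5, -2]
  [10, 0, -4, 8]
  [14, 4, 0, 12]
  [11, 1, -3, 0]
D(4):
  [0, -1, -5, -2]
  [10, 0, -4, 8]
  [14, 4, 0, 12]
  [11, 1, -3, 0]
Answer: A* = [[0, -1, -5, -2], [10, 0, -4, 8], [14, 4, 0, 12], [11, 1, -3, 0]]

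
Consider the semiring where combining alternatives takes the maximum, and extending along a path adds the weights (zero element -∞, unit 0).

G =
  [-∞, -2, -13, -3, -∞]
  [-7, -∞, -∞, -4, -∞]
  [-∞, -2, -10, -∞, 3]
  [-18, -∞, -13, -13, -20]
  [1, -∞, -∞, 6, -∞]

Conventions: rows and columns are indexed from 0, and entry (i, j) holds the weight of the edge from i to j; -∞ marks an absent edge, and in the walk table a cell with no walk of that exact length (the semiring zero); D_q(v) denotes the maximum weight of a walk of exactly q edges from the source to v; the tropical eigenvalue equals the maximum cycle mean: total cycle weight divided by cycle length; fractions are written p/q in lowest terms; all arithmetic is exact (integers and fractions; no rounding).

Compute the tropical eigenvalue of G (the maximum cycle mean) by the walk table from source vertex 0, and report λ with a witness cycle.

q=0: [0, -∞, -∞, -∞, -∞]
q=1: [-∞, -2, -13, -3, -∞]
q=2: [-9, -15, -16, -6, -10]
q=3: [-9, -11, -19, -4, -13]
q=4: [-12, -11, -17, -7, -16]
q=5: [-15, -14, -20, -10, -14]
Optimal cycle mean attained by: cycle 2->4->3->2, total 3 + 6 + (-13), length 3.
Answer: λ = -4/3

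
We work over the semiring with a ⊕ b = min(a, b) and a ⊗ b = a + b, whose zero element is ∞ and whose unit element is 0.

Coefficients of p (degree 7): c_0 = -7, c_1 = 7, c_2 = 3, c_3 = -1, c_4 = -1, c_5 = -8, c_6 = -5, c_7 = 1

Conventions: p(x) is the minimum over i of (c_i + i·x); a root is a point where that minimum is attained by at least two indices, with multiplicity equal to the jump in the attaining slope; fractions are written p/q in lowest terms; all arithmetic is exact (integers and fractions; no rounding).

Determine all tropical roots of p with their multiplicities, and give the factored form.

hull edge (i=0, c=-7) to (i=5, c=-8): slope -1/5, span 5
hull edge (i=5, c=-8) to (i=6, c=-5): slope 3, span 1
hull edge (i=6, c=-5) to (i=7, c=1): slope 6, span 1
Factored form: p(x) = 1 ⊗ (x ⊕ (-6)) ⊗ (x ⊕ (-3)) ⊗ (x ⊕ 1/5) ⊗ (x ⊕ 1/5) ⊗ (x ⊕ 1/5) ⊗ (x ⊕ 1/5) ⊗ (x ⊕ 1/5)
Answer: roots = -6 (mult 1), -3 (mult 1), 1/5 (mult 5)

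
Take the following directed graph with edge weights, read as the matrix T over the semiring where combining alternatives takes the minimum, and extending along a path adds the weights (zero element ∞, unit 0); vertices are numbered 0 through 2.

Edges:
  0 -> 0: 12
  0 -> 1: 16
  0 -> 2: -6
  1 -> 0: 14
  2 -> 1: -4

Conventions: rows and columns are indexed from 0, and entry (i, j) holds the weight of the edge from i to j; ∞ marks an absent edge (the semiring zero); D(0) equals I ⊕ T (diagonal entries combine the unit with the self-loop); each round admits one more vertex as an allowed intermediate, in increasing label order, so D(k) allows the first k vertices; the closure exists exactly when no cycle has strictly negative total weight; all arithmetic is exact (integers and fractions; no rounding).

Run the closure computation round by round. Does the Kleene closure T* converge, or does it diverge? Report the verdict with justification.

D(0):
  [0, 16, -6]
  [14, 0, ∞]
  [∞, -4, 0]
D(1):
  [0, 16, -6]
  [14, 0, 8]
  [∞, -4, 0]
D(2):
  [0, 16, -6]
  [14, 0, 8]
  [10, -4, 0]
D(3):
  [0, -10, -6]
  [14, 0, 8]
  [10, -4, 0]
Key observation: every diagonal entry stays at the unit through all rounds, so no improving cycle exists.
Answer: CONVERGES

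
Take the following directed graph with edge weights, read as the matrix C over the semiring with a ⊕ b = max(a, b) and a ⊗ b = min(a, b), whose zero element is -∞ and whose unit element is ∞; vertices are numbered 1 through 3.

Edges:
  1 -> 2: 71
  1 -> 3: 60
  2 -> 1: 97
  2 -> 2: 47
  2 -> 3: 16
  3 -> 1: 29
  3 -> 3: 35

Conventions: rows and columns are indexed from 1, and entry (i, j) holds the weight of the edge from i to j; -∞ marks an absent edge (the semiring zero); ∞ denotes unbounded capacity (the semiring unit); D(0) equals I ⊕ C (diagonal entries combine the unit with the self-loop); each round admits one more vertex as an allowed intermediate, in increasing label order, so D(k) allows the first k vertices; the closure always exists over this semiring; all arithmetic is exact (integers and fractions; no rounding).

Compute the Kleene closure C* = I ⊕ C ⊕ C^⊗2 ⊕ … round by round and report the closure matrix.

D(0):
  [∞, 71, 60]
  [97, ∞, 16]
  [29, -∞, ∞]
D(1):
  [∞, 71, 60]
  [97, ∞, 60]
  [29, 29, ∞]
D(2):
  [∞, 71, 60]
  [97, ∞, 60]
  [29, 29, ∞]
D(3):
  [∞, 71, 60]
  [97, ∞, 60]
  [29, 29, ∞]
Answer: C* = [[∞, 71, 60], [97, ∞, 60], [29, 29, ∞]]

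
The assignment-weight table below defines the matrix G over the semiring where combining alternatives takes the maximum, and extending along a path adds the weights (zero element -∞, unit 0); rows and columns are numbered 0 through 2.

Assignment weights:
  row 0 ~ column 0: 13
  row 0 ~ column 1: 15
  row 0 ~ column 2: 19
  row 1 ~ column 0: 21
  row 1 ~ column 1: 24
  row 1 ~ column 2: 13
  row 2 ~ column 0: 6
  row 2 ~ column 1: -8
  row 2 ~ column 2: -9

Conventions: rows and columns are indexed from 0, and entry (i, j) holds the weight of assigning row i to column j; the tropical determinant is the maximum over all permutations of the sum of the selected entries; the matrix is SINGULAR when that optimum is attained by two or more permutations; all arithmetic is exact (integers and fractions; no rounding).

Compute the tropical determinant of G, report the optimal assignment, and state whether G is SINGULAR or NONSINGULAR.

σ = (0, 1, 2): 13 + 24 + (-9) = 28
σ = (0, 2, 1): 13 + 13 + (-8) = 18
σ = (1, 0, 2): 15 + 21 + (-9) = 27
σ = (1, 2, 0): 15 + 13 + 6 = 34
σ = (2, 0, 1): 19 + 21 + (-8) = 32
σ = (2, 1, 0): 19 + 24 + 6 = 49
Optimal value attained by: σ = (2, 1, 0).
Answer: det⊕(G) = 49; verdict: NONSINGULAR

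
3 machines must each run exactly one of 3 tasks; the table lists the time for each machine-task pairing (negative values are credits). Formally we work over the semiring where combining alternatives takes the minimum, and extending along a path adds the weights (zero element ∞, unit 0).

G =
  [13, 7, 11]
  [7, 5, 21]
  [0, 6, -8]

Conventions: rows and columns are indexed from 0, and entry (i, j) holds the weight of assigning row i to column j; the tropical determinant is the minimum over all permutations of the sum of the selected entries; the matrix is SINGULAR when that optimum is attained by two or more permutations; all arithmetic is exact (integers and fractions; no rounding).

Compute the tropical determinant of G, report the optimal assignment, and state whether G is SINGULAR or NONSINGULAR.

σ = (0, 1, 2): 13 + 5 + (-8) = 10
σ = (0, 2, 1): 13 + 21 + 6 = 40
σ = (1, 0, 2): 7 + 7 + (-8) = 6
σ = (1, 2, 0): 7 + 21 + 0 = 28
σ = (2, 0, 1): 11 + 7 + 6 = 24
σ = (2, 1, 0): 11 + 5 + 0 = 16
Optimal value attained by: σ = (1, 0, 2).
Answer: det⊕(G) = 6; verdict: NONSINGULAR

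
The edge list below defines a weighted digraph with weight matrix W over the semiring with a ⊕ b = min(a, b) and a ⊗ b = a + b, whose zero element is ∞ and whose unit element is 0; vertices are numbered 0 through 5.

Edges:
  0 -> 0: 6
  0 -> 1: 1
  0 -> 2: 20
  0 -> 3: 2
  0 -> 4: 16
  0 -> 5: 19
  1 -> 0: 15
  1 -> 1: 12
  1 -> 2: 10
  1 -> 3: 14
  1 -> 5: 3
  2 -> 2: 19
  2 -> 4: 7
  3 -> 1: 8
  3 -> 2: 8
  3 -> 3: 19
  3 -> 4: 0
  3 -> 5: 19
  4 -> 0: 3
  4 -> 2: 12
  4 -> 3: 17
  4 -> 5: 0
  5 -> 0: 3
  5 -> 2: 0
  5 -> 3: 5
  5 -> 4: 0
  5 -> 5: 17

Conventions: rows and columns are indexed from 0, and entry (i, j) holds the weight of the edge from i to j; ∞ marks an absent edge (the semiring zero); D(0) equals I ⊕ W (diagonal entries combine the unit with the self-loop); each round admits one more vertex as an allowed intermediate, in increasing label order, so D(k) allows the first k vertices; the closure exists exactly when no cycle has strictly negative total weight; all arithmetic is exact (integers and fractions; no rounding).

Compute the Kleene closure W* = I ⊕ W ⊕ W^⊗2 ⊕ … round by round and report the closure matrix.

D(0):
  [0, 1, 20, 2, 16, 19]
  [15, 0, 10, 14, ∞, 3]
  [∞, ∞, 0, ∞, 7, ∞]
  [∞, 8, 8, 0, 0, 19]
  [3, ∞, 12, 17, 0, 0]
  [3, ∞, 0, 5, 0, 0]
D(1):
  [0, 1, 20, 2, 16, 19]
  [15, 0, 10, 14, 31, 3]
  [∞, ∞, 0, ∞, 7, ∞]
  [∞, 8, 8, 0, 0, 19]
  [3, 4, 12, 5, 0, 0]
  [3, 4, 0, 5, 0, 0]
D(2):
  [0, 1, 11, 2, 16, 4]
  [15, 0, 10, 14, 31, 3]
  [∞, ∞, 0, ∞, 7, ∞]
  [23, 8, 8, 0, 0, 11]
  [3, 4, 12, 5, 0, 0]
  [3, 4, 0, 5, 0, 0]
D(3):
  [0, 1, 11, 2, 16, 4]
  [15, 0, 10, 14, 17, 3]
  [∞, ∞, 0, ∞, 7, ∞]
  [23, 8, 8, 0, 0, 11]
  [3, 4, 12, 5, 0, 0]
  [3, 4, 0, 5, 0, 0]
D(4):
  [0, 1, 10, 2, 2, 4]
  [15, 0, 10, 14, 14, 3]
  [∞, ∞, 0, ∞, 7, ∞]
  [23, 8, 8, 0, 0, 11]
  [3, 4, 12, 5, 0, 0]
  [3, 4, 0, 5, 0, 0]
D(5):
  [0, 1, 10, 2, 2, 2]
  [15, 0, 10, 14, 14, 3]
  [10, 11, 0, 12, 7, 7]
  [3, 4, 8, 0, 0, 0]
  [3, 4, 12, 5, 0, 0]
  [3, 4, 0, 5, 0, 0]
D(6):
  [0, 1, 2, 2, 2, 2]
  [6, 0, 3, 8, 3, 3]
  [10, 11, 0, 12, 7, 7]
  [3, 4, 0, 0, 0, 0]
  [3, 4, 0, 5, 0, 0]
  [3, 4, 0, 5, 0, 0]
Answer: W* = [[0, 1, 2, 2, 2, 2], [6, 0, 3, 8, 3, 3], [10, 11, 0, 12, 7, 7], [3, 4, 0, 0, 0, 0], [3, 4, 0, 5, 0, 0], [3, 4, 0, 5, 0, 0]]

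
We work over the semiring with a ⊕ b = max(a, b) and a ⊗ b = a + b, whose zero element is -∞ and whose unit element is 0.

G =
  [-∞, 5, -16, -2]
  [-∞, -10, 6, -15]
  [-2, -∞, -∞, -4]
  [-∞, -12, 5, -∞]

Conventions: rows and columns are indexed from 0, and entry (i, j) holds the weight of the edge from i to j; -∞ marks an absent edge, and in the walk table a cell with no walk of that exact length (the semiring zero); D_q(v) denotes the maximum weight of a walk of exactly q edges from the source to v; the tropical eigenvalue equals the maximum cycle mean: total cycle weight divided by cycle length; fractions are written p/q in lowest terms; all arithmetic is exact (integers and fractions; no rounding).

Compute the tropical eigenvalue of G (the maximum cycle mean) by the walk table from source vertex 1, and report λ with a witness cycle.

q=0: [-∞, 0, -∞, -∞]
q=1: [-∞, -10, 6, -15]
q=2: [4, -20, -4, 2]
q=3: [-6, 9, 7, 2]
q=4: [5, -1, 15, 3]
Optimal cycle mean attained by: cycle 0->1->2->0, total 5 + 6 + (-2), length 3.
Answer: λ = 3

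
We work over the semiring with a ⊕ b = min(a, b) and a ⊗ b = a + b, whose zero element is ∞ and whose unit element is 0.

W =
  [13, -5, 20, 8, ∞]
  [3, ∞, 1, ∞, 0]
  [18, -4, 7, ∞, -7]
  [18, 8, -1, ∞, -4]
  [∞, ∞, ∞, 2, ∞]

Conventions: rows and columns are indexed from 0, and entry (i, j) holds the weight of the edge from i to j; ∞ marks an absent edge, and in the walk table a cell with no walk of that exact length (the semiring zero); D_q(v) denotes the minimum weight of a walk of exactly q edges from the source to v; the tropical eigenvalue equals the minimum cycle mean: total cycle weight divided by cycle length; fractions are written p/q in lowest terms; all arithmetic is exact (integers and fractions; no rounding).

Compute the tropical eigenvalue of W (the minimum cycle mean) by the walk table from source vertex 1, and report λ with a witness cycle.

q=0: [∞, 0, ∞, ∞, ∞]
q=1: [3, ∞, 1, ∞, 0]
q=2: [16, -3, 8, 2, -6]
q=3: [0, 4, -2, -4, -3]
q=4: [7, -6, -5, -1, -9]
q=5: [-3, -9, -5, -7, -12]
Optimal cycle mean attained by: cycle 2->4->3->2, total (-7) + 2 + (-1), length 3.
Answer: λ = -2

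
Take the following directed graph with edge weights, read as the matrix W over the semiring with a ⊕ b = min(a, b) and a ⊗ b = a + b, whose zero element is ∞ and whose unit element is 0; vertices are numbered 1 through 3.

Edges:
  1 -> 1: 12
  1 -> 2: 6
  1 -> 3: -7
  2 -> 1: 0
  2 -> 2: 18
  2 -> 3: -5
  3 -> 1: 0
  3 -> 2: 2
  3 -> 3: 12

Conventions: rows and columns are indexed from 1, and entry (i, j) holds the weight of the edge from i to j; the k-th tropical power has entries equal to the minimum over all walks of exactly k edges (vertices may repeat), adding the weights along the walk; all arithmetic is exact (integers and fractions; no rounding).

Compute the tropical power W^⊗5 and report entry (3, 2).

W^⊗2:
  [-7, -5, 1]
  [-5, -3, -7]
  [2, 6, -7]
W^⊗3:
  [-5, -1, -14]
  [-7, -5, -12]
  [-7, -5, -5]
W^⊗4:
  [-14, -12, -12]
  [-12, -10, -14]
  [-5, -3, -14]
W^⊗5:
  [-12, -10, -21]
  [-14, -12, -19]
  [-14, -12, -12]
Key observation: the optimum is the walk 3->1->3->1->3->2, with weight 0 + (-7) + 0 + (-7) + 2 = -12.
Optimal value attained by: walk 3->1->3->1->3->2.
Answer: (W^⊗5)[3][2] = -12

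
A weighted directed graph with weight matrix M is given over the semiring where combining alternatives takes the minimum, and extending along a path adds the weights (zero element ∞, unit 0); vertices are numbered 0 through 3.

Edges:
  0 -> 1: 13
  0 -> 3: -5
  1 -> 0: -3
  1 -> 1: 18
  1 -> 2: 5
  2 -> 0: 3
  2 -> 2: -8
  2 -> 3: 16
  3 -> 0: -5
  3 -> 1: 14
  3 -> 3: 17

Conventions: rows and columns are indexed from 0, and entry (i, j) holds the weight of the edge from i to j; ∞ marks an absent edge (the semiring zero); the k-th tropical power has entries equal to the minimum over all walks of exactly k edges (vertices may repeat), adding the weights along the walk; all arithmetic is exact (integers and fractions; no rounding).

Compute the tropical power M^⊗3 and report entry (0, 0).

M^⊗2:
  [-10, 9, 18, 12]
  [8, 10, -3, -8]
  [-5, 16, -16, -2]
  [11, 8, 19, -10]
M^⊗3:
  [6, 3, 10, -15]
  [-13, 6, -11, 3]
  [-13, 8, -24, -10]
  [-15, 4, 11, 6]
Key observation: the optimum is the walk 0->3->1->0, with weight (-5) + 14 + (-3) = 6.
Optimal value attained by: walk 0->3->1->0.
Answer: (M^⊗3)[0][0] = 6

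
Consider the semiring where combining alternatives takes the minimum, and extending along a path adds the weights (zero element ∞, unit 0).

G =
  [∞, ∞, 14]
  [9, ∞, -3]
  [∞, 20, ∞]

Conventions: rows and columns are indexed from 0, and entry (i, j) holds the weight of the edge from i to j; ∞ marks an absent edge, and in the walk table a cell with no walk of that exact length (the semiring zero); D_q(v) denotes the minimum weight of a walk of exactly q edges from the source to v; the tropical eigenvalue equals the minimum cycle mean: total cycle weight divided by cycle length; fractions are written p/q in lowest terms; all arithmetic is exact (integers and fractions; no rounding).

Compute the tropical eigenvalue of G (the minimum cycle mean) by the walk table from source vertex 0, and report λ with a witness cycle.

q=0: [0, ∞, ∞]
q=1: [∞, ∞, 14]
q=2: [∞, 34, ∞]
q=3: [43, ∞, 31]
Optimal cycle mean attained by: cycle 1->2->1, total (-3) + 20, length 2.
Answer: λ = 17/2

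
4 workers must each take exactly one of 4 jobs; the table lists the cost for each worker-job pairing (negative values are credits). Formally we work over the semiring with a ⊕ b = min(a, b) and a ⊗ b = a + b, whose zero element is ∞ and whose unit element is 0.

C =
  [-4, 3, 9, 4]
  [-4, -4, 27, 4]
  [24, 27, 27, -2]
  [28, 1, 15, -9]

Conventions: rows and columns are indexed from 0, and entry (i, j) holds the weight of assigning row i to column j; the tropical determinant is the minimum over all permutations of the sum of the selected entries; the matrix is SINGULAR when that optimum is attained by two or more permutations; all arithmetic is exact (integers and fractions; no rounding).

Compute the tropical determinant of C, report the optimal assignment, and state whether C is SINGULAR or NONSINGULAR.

σ = (0, 1, 2, 3): (-4) + (-4) + 27 + (-9) = 10
σ = (0, 1, 3, 2): (-4) + (-4) + (-2) + 15 = 5
σ = (0, 2, 1, 3): (-4) + 27 + 27 + (-9) = 41
σ = (0, 2, 3, 1): (-4) + 27 + (-2) + 1 = 22
σ = (0, 3, 1, 2): (-4) + 4 + 27 + 15 = 42
σ = (0, 3, 2, 1): (-4) + 4 + 27 + 1 = 28
σ = (1, 0, 2, 3): 3 + (-4) + 27 + (-9) = 17
σ = (1, 0, 3, 2): 3 + (-4) + (-2) + 15 = 12
σ = (1, 2, 0, 3): 3 + 27 + 24 + (-9) = 45
σ = (1, 2, 3, 0): 3 + 27 + (-2) + 28 = 56
σ = (1, 3, 0, 2): 3 + 4 + 24 + 15 = 46
σ = (1, 3, 2, 0): 3 + 4 + 27 + 28 = 62
σ = (2, 0, 1, 3): 9 + (-4) + 27 + (-9) = 23
σ = (2, 0, 3, 1): 9 + (-4) + (-2) + 1 = 4
σ = (2, 1, 0, 3): 9 + (-4) + 24 + (-9) = 20
σ = (2, 1, 3, 0): 9 + (-4) + (-2) + 28 = 31
σ = (2, 3, 0, 1): 9 + 4 + 24 + 1 = 38
σ = (2, 3, 1, 0): 9 + 4 + 27 + 28 = 68
σ = (3, 0, 1, 2): 4 + (-4) + 27 + 15 = 42
σ = (3, 0, 2, 1): 4 + (-4) + 27 + 1 = 28
σ = (3, 1, 0, 2): 4 + (-4) + 24 + 15 = 39
σ = (3, 1, 2, 0): 4 + (-4) + 27 + 28 = 55
σ = (3, 2, 0, 1): 4 + 27 + 24 + 1 = 56
σ = (3, 2, 1, 0): 4 + 27 + 27 + 28 = 86
Optimal value attained by: σ = (2, 0, 3, 1).
Answer: det⊕(C) = 4; verdict: NONSINGULAR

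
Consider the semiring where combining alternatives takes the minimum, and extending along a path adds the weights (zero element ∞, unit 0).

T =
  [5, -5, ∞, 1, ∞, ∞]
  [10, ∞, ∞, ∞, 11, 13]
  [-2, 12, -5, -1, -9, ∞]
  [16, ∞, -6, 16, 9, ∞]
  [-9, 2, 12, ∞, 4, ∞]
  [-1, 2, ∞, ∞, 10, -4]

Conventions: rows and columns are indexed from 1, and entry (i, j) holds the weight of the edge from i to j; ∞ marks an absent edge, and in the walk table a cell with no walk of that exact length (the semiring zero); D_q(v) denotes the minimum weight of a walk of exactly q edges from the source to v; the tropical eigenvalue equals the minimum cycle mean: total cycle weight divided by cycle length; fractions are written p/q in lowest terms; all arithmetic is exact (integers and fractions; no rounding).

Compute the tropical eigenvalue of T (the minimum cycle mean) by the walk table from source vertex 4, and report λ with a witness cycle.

q=0: [∞, ∞, ∞, 0, ∞, ∞]
q=1: [16, ∞, -6, 16, 9, ∞]
q=2: [-8, 6, -11, -7, -15, ∞]
q=3: [-24, -13, -16, -12, -20, 19]
q=4: [-29, -29, -21, -23, -25, 0]
q=5: [-34, -34, -29, -28, -30, -16]
q=6: [-39, -39, -34, -33, -38, -21]
Optimal cycle mean attained by: cycle 1->4->3->5->1, total 1 + (-6) + (-9) + (-9), length 4.
Answer: λ = -23/4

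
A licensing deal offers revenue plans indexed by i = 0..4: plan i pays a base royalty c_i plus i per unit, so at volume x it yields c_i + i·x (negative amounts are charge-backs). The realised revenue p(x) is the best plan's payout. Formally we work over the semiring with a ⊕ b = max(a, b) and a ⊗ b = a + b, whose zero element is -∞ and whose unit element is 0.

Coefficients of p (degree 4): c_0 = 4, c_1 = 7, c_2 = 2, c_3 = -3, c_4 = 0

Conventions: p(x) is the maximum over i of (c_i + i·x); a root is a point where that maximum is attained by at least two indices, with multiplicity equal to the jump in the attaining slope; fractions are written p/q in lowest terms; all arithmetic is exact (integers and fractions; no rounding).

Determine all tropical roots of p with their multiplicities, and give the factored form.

hull edge (i=0, c=4) to (i=1, c=7): slope 3, span 1
hull edge (i=1, c=7) to (i=4, c=0): slope -7/3, span 3
Factored form: p(x) = 0 ⊗ (x ⊕ (-3)) ⊗ (x ⊕ 7/3) ⊗ (x ⊕ 7/3) ⊗ (x ⊕ 7/3)
Answer: roots = -3 (mult 1), 7/3 (mult 3)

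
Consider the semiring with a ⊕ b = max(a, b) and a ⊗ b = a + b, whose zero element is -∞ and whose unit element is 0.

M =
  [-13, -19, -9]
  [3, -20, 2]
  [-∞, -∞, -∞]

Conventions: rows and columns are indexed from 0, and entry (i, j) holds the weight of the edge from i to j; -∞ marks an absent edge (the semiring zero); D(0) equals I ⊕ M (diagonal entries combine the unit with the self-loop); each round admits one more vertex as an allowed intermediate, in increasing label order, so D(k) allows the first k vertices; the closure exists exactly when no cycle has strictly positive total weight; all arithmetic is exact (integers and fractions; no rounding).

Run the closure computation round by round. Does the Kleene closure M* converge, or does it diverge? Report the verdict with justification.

D(0):
  [0, -19, -9]
  [3, 0, 2]
  [-∞, -∞, 0]
D(1):
  [0, -19, -9]
  [3, 0, 2]
  [-∞, -∞, 0]
D(2):
  [0, -19, -9]
  [3, 0, 2]
  [-∞, -∞, 0]
D(3):
  [0, -19, -9]
  [3, 0, 2]
  [-∞, -∞, 0]
Key observation: every diagonal entry stays at the unit through all rounds, so no improving cycle exists.
Answer: CONVERGES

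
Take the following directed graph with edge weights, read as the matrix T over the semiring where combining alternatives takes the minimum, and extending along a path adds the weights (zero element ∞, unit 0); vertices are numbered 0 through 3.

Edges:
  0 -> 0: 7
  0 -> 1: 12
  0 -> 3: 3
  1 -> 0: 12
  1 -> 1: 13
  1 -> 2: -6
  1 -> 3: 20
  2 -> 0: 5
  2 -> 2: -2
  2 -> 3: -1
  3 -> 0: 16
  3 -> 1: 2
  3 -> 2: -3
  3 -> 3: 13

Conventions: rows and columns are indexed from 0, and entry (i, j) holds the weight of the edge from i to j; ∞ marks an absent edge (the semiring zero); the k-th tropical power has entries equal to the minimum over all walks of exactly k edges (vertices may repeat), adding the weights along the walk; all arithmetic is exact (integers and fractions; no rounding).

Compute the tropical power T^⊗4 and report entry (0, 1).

T^⊗2:
  [14, 5, 0, 10]
  [-1, 22, -8, -7]
  [3, 1, -4, -3]
  [2, 15, -5, -4]
T^⊗3:
  [5, 12, -2, -1]
  [-3, -5, -10, -9]
  [1, -1, -6, -5]
  [0, -2, -7, -6]
T^⊗4:
  [3, 1, -4, -3]
  [-5, -7, -12, -11]
  [-1, -3, -8, -7]
  [-2, -4, -9, -8]
Key observation: the optimum is the walk 0->3->2->3->1, with weight 3 + (-3) + (-1) + 2 = 1.
Optimal value attained by: walk 0->3->2->3->1.
Answer: (T^⊗4)[0][1] = 1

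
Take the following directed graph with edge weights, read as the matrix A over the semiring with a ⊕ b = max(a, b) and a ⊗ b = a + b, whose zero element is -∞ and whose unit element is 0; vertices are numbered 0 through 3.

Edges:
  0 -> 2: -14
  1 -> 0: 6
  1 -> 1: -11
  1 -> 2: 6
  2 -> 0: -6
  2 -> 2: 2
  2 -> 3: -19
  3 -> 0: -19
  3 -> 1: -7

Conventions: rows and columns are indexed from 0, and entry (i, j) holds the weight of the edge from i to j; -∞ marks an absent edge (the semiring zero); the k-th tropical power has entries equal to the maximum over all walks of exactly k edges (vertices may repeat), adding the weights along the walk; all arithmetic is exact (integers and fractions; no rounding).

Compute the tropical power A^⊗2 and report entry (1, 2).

A^⊗2:
  [-20, -∞, -12, -33]
  [0, -22, 8, -13]
  [-4, -26, 4, -17]
  [-1, -18, -1, -∞]
Key observation: the optimum is the walk 1->2->2, with weight 6 + 2 = 8.
Optimal value attained by: walk 1->2->2.
Answer: (A^⊗2)[1][2] = 8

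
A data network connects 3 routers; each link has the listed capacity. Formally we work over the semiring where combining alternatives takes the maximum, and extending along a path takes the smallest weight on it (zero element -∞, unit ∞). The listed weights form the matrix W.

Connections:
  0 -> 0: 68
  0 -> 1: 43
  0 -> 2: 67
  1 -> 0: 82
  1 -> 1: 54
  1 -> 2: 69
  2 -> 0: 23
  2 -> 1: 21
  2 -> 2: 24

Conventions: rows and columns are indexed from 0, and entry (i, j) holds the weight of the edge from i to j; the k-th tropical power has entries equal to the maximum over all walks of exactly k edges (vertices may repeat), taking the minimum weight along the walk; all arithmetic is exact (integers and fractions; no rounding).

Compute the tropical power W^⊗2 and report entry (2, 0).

W^⊗2:
  [68, 43, 67]
  [68, 54, 67]
  [23, 23, 24]
Key observation: the optimum is the walk 2->0->0, with weight 23 min 68 = 23.
Optimal value attained by: walk 2->0->0.
Answer: (W^⊗2)[2][0] = 23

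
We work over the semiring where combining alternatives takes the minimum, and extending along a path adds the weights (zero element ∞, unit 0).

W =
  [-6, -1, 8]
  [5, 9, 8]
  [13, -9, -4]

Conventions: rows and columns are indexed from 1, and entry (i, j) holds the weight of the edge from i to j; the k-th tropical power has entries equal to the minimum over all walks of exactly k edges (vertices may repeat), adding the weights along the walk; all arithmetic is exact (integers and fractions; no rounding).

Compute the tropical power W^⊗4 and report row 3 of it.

W^⊗2:
  [-12, -7, 2]
  [-1, -1, 4]
  [-4, -13, -8]
W^⊗3:
  [-18, -13, -4]
  [-7, -5, 0]
  [-10, -17, -12]
W^⊗4:
  [-24, -19, -10]
  [-13, -9, -4]
  [-16, -21, -16]
Answer: row 3 of W^⊗4 = [-16, -21, -16]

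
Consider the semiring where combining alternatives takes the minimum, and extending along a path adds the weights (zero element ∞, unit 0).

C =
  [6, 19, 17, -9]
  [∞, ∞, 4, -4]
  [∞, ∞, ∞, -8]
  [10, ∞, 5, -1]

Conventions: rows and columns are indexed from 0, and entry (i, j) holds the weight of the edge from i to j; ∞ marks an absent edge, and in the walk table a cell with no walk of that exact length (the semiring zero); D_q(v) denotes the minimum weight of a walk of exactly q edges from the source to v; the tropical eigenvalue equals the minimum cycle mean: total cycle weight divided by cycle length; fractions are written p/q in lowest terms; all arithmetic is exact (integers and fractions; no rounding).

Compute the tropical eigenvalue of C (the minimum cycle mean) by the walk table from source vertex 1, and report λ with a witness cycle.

q=0: [∞, 0, ∞, ∞]
q=1: [∞, ∞, 4, -4]
q=2: [6, ∞, 1, -5]
q=3: [5, 25, 0, -7]
q=4: [3, 24, -2, -8]
Optimal cycle mean attained by: cycle 2->3->2, total (-8) + 5, length 2.
Answer: λ = -3/2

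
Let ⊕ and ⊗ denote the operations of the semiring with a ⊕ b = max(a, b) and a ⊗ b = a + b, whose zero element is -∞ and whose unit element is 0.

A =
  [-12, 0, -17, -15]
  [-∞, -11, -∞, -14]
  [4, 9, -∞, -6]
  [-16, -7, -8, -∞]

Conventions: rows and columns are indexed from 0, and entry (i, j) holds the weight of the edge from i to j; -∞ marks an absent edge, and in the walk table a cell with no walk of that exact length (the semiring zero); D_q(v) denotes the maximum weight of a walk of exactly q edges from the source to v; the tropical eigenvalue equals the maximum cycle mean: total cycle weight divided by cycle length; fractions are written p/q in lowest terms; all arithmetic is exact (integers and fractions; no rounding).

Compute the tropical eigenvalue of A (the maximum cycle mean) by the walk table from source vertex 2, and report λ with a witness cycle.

q=0: [-∞, -∞, 0, -∞]
q=1: [4, 9, -∞, -6]
q=2: [-8, 4, -13, -5]
q=3: [-9, -4, -13, -10]
q=4: [-9, -4, -18, -18]
Optimal cycle mean attained by: cycle 1->3->2->1, total (-14) + (-8) + 9, length 3.
Answer: λ = -13/3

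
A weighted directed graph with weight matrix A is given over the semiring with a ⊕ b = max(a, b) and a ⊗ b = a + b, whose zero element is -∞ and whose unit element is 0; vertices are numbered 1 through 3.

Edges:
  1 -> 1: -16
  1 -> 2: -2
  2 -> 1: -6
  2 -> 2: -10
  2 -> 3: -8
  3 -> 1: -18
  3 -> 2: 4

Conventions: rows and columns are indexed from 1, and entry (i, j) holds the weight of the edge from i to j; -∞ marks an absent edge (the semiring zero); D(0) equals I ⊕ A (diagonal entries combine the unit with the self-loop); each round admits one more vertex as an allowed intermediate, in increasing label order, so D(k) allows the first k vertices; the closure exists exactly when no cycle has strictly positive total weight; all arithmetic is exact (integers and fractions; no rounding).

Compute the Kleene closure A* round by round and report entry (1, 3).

D(0):
  [0, -2, -∞]
  [-6, 0, -8]
  [-18, 4, 0]
D(1):
  [0, -2, -∞]
  [-6, 0, -8]
  [-18, 4, 0]
D(2):
  [0, -2, -10]
  [-6, 0, -8]
  [-2, 4, 0]
D(3):
  [0, -2, -10]
  [-6, 0, -8]
  [-2, 4, 0]
Answer: A*[1][3] = -10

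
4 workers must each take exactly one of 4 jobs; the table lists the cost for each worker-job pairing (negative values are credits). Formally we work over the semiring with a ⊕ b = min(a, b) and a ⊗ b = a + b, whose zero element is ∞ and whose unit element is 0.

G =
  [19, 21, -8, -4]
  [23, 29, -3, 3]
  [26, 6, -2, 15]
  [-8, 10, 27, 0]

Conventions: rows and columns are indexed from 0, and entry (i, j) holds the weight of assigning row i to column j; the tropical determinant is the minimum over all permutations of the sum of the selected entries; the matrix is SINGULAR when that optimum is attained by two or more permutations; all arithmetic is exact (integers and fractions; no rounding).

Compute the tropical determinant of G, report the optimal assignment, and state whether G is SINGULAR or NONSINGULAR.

σ = (0, 1, 2, 3): 19 + 29 + (-2) + 0 = 46
σ = (0, 1, 3, 2): 19 + 29 + 15 + 27 = 90
σ = (0, 2, 1, 3): 19 + (-3) + 6 + 0 = 22
σ = (0, 2, 3, 1): 19 + (-3) + 15 + 10 = 41
σ = (0, 3, 1, 2): 19 + 3 + 6 + 27 = 55
σ = (0, 3, 2, 1): 19 + 3 + (-2) + 10 = 30
σ = (1, 0, 2, 3): 21 + 23 + (-2) + 0 = 42
σ = (1, 0, 3, 2): 21 + 23 + 15 + 27 = 86
σ = (1, 2, 0, 3): 21 + (-3) + 26 + 0 = 44
σ = (1, 2, 3, 0): 21 + (-3) + 15 + (-8) = 25
σ = (1, 3, 0, 2): 21 + 3 + 26 + 27 = 77
σ = (1, 3, 2, 0): 21 + 3 + (-2) + (-8) = 14
σ = (2, 0, 1, 3): (-8) + 23 + 6 + 0 = 21
σ = (2, 0, 3, 1): (-8) + 23 + 15 + 10 = 40
σ = (2, 1, 0, 3): (-8) + 29 + 26 + 0 = 47
σ = (2, 1, 3, 0): (-8) + 29 + 15 + (-8) = 28
σ = (2, 3, 0, 1): (-8) + 3 + 26 + 10 = 31
σ = (2, 3, 1, 0): (-8) + 3 + 6 + (-8) = -7
σ = (3, 0, 1, 2): (-4) + 23 + 6 + 27 = 52
σ = (3, 0, 2, 1): (-4) + 23 + (-2) + 10 = 27
σ = (3, 1, 0, 2): (-4) + 29 + 26 + 27 = 78
σ = (3, 1, 2, 0): (-4) + 29 + (-2) + (-8) = 15
σ = (3, 2, 0, 1): (-4) + (-3) + 26 + 10 = 29
σ = (3, 2, 1, 0): (-4) + (-3) + 6 + (-8) = -9
Optimal value attained by: σ = (3, 2, 1, 0).
Answer: det⊕(G) = -9; verdict: NONSINGULAR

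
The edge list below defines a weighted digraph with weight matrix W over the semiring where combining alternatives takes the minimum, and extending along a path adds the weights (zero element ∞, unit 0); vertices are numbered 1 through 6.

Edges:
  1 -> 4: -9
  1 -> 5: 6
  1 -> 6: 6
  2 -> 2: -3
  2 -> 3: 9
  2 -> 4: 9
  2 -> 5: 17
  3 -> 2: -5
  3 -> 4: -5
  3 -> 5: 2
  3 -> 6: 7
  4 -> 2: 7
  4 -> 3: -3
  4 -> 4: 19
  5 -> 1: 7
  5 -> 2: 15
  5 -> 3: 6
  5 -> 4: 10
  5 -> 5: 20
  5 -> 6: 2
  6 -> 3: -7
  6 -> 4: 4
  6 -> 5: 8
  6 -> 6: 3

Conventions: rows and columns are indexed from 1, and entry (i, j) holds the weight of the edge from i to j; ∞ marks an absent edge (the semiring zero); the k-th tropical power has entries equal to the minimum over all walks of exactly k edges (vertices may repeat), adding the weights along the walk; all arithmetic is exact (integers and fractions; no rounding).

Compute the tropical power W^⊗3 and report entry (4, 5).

W^⊗2:
  [13, -2, -12, 10, 14, 8]
  [24, -6, 6, 4, 11, 16]
  [9, -8, -8, 4, 12, 4]
  [∞, -8, 16, -8, -1, 4]
  [27, 1, -5, -2, 8, 5]
  [15, -12, -4, -12, -5, 0]
W^⊗3:
  [21, -17, 1, -17, -10, -5]
  [18, -9, 1, 1, 8, 13]
  [19, -13, -3, -13, -6, -1]
  [6, -11, -11, 1, 9, 1]
  [15, -10, -5, -10, -3, 2]
  [2, -15, -15, -9, -2, -3]
Key observation: the optimum is the walk 4->3->2->5, with weight (-3) + (-5) + 17 = 9.
Optimal value attained by: walk 4->3->2->5.
Answer: (W^⊗3)[4][5] = 9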